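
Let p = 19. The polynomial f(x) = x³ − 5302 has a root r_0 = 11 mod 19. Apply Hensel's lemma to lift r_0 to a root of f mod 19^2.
r_1 = 11 (mod 361)

Hensel: r_{i+1} = r_i − f(r_i)/f′(r_i) mod 19^{i+2}, where f′(x) = 3x². Iterate:
  r_0 = 11 (mod 19)
  r_1 = 11 (mod 361)
Final: r = 11 with f(r) ≡ 0 mod 19^2.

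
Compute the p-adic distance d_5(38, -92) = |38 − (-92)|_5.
d_5(38, -92) = 1/5

Step 1 — x − y = 38 − (-92) = 130. Step 2 — v_5(130) = 1 (factor: 130 = (5^1 · 26); the sign does not affect v_p). Step 3 — |x − y|_5 = 5^{-1} = 1/5.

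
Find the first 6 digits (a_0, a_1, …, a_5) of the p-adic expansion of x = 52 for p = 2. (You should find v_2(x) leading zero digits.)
(a_0, …, a_5) = (0, 0, 1, 0, 1, 1)

v_2(52) = 2, so a_0 = ... = a_1 = 0. Factor out: x = 2^2 · u with u = 13 a unit in ℤ_2. Expand u iteratively via a_{v+i} = u_i mod 2, u_{i+1} = (u_i − a_{v+i})/2:
  u_0 = 13;  a_2 = 1;  u_1 = (u_0 − 1)/2 = 6
  u_1 = 6;  a_3 = 0;  u_2 = (u_1 − 0)/2 = 3
  u_2 = 3;  a_4 = 1;  u_3 = (u_2 − 1)/2 = 1
  u_3 = 1;  a_5 = 1;  u_4 = (u_3 − 1)/2 = 0
Digits: (0, 0, 1, 0, 1, 1).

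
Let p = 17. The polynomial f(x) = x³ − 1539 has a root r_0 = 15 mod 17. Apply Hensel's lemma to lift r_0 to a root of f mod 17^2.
r_1 = 151 (mod 289)

Hensel: r_{i+1} = r_i − f(r_i)/f′(r_i) mod 17^{i+2}, where f′(x) = 3x². Iterate:
  r_0 = 15 (mod 17)
  r_1 = 151 (mod 289)
Final: r = 151 with f(r) ≡ 0 mod 17^2.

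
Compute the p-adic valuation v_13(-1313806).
v_13(-1313806) = 4

v_13(n) is the largest exponent k such that 13^k divides n. Factor out: -1313806 = -13^4 · 46. (Sign doesn't affect v_p.) So v_13(-1313806) = 4.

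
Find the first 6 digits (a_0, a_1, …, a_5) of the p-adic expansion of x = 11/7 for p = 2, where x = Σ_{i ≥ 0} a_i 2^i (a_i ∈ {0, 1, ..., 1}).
(a_0, …, a_5) = (1, 0, 1, 1, 1, 0)

v_2(11/7) = 0 (numerator and denominator both coprime to 2), so x ∈ ℤ_2^×. Compute digits iteratively via a_i = x_i mod 2, x_{i+1} = (x_i − a_i)/2, with x_0 = x:
  x_0 = 11/7;  a_0 = 1;  x_1 = (x_0 − 1)/2 = 2/7
  x_1 = 2/7;  a_1 = 0;  x_2 = (x_1 − 0)/2 = 1/7
  x_2 = 1/7;  a_2 = 1;  x_3 = (x_2 − 1)/2 = -3/7
  x_3 = -3/7;  a_3 = 1;  x_4 = (x_3 − 1)/2 = -5/7
  x_4 = -5/7;  a_4 = 1;  x_5 = (x_4 − 1)/2 = -6/7
  x_5 = -6/7;  a_5 = 0;  x_6 = (x_5 − 0)/2 = -3/7
Digits: (1, 0, 1, 1, 1, 0).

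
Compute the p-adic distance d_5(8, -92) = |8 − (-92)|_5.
d_5(8, -92) = 1/25

Step 1 — x − y = 8 − (-92) = 100. Step 2 — v_5(100) = 2 (factor: 100 = (5^2 · 4); the sign does not affect v_p). Step 3 — |x − y|_5 = 5^{-2} = 1/25.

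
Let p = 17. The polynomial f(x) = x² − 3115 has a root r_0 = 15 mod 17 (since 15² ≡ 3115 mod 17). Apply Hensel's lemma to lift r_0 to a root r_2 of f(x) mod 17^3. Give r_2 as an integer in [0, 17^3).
r_2 = 1749 (mod 4913)

Hensel's recurrence: r_{i+1} = r_i − f(r_i)·(f′(r_i))^{-1} mod 17^{i+2}, with f′(x) = 2x. Iterate:
  r_0 = 15 (mod 17)
  r_1 = 15 (mod 289)
  r_2 = 1749 (mod 4913)
Final: r_2 = 1749, and one checks f(r_2) ≡ 0 mod 17^3.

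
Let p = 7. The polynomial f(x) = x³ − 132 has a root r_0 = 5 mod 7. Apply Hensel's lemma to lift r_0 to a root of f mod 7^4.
r_3 = 1888 (mod 2401)

Hensel: r_{i+1} = r_i − f(r_i)/f′(r_i) mod 7^{i+2}, where f′(x) = 3x². Iterate:
  r_0 = 5 (mod 7)
  r_1 = 26 (mod 49)
  r_2 = 173 (mod 343)
  r_3 = 1888 (mod 2401)
Final: r = 1888 with f(r) ≡ 0 mod 7^4.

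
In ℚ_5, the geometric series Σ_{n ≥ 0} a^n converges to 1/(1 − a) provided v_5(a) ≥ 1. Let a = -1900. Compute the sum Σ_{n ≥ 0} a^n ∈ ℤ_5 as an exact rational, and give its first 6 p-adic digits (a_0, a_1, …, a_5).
Σ a^n = 1/(1 − a) = 1/1901;  first 6 digits = (1, 0, 4, 4, 2, 4)

v_5(a) = 2 ≥ 1, so the series converges in ℤ_5 to 1/(1 − a) = 1/(1 − (-1900)) = 1/1901. Expand this rational in ℤ_5: compute digits iteratively via d_i = x_i mod 5, x_{i+1} = (x_i − d_i)/5. The first 6 digits are (1, 0, 4, 4, 2, 4).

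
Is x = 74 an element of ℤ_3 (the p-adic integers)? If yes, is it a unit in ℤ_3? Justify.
x ∈ ℤ_3^× (unit); v_3(x) = 0

ℤ_3 = {x ∈ ℚ_3 : v_3(x) ≥ 0} and ℤ_3^× = {x ∈ ℤ_3 : v_3(x) = 0}. Here v_3(74) = v_3(num) − v_3(den) = 0; compare against these criteria.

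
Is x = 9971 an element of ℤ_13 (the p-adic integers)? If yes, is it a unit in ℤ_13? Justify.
x ∈ ℤ_13 but not a unit; v_13(x) = 2 > 0

ℤ_13 = {x ∈ ℚ_13 : v_13(x) ≥ 0} and ℤ_13^× = {x ∈ ℤ_13 : v_13(x) = 0}. Here v_13(9971) = v_13(num) − v_13(den) = 2; compare against these criteria.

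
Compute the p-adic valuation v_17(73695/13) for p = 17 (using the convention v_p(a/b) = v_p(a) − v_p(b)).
v_17(73695/13) = 3

Factor powers of 17 from the numerator and denominator of the reduced fraction: 73695 = 17^3 · 15 and 13 = 17^0 · 13. Apply v_p(a/b) = v_p(a) − v_p(b): v_17(73695/13) = 3 − 0 = 3.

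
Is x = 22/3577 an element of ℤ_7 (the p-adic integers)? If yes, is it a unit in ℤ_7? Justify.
x ∉ ℤ_7 (v_7(x) = -2 < 0)

ℤ_7 = {x ∈ ℚ_7 : v_7(x) ≥ 0} and ℤ_7^× = {x ∈ ℤ_7 : v_7(x) = 0}. Here v_7(22/3577) = v_7(num) − v_7(den) = -2; compare against these criteria.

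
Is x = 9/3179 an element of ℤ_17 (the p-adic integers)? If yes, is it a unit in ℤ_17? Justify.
x ∉ ℤ_17 (v_17(x) = -2 < 0)

ℤ_17 = {x ∈ ℚ_17 : v_17(x) ≥ 0} and ℤ_17^× = {x ∈ ℤ_17 : v_17(x) = 0}. Here v_17(9/3179) = v_17(num) − v_17(den) = -2; compare against these criteria.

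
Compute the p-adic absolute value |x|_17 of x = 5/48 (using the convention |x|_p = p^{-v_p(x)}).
|5/48|_17 = 1

Step 1 — compute v_17(x) by factoring powers of 17 out of the numerator and denominator: v_17(5/48) = 0. Step 2 — apply |x|_p = p^{-v_p(x)} = 17^{0} = 1.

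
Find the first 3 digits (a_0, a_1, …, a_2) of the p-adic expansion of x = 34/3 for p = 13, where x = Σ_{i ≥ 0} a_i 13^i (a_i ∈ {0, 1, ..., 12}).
(a_0, …, a_2) = (7, 9, 8)

v_13(34/3) = 0 (numerator and denominator both coprime to 13), so x ∈ ℤ_13^×. Compute digits iteratively via a_i = x_i mod 13, x_{i+1} = (x_i − a_i)/13, with x_0 = x:
  x_0 = 34/3;  a_0 = 7;  x_1 = (x_0 − 7)/13 = 1/3
  x_1 = 1/3;  a_1 = 9;  x_2 = (x_1 − 9)/13 = -2/3
  x_2 = -2/3;  a_2 = 8;  x_3 = (x_2 − 8)/13 = -2/3
Digits: (7, 9, 8).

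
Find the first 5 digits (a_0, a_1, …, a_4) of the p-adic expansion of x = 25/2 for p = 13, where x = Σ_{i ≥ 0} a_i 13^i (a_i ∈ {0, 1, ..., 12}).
(a_0, …, a_4) = (6, 7, 6, 6, 6)

v_13(25/2) = 0 (numerator and denominator both coprime to 13), so x ∈ ℤ_13^×. Compute digits iteratively via a_i = x_i mod 13, x_{i+1} = (x_i − a_i)/13, with x_0 = x:
  x_0 = 25/2;  a_0 = 6;  x_1 = (x_0 − 6)/13 = 1/2
  x_1 = 1/2;  a_1 = 7;  x_2 = (x_1 − 7)/13 = -1/2
  x_2 = -1/2;  a_2 = 6;  x_3 = (x_2 − 6)/13 = -1/2
  x_3 = -1/2;  a_3 = 6;  x_4 = (x_3 − 6)/13 = -1/2
  x_4 = -1/2;  a_4 = 6;  x_5 = (x_4 − 6)/13 = -1/2
Digits: (6, 7, 6, 6, 6).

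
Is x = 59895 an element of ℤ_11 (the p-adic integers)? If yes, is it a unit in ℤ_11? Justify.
x ∈ ℤ_11 but not a unit; v_11(x) = 3 > 0

ℤ_11 = {x ∈ ℚ_11 : v_11(x) ≥ 0} and ℤ_11^× = {x ∈ ℤ_11 : v_11(x) = 0}. Here v_11(59895) = v_11(num) − v_11(den) = 3; compare against these criteria.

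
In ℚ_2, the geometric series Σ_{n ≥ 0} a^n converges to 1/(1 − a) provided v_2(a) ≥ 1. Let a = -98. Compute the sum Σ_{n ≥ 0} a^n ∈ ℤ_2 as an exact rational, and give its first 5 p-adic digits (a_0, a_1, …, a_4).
Σ a^n = 1/(1 − a) = 1/99;  first 5 digits = (1, 1, 0, 1, 0)

v_2(a) = 1 ≥ 1, so the series converges in ℤ_2 to 1/(1 − a) = 1/(1 − (-98)) = 1/99. Expand this rational in ℤ_2: compute digits iteratively via d_i = x_i mod 2, x_{i+1} = (x_i − d_i)/2. The first 5 digits are (1, 1, 0, 1, 0).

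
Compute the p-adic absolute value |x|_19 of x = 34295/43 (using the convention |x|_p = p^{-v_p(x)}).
|34295/43|_19 = 1/6859

Step 1 — compute v_19(x) by factoring powers of 19 out of the numerator and denominator: v_19(34295/43) = 3. Step 2 — apply |x|_p = p^{-v_p(x)} = 19^{-3} = 1/6859.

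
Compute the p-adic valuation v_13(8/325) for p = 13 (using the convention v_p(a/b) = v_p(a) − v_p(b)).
v_13(8/325) = -1

Factor powers of 13 from the numerator and denominator of the reduced fraction: 8 = 13^0 · 8 and 325 = 13^1 · 25. Apply v_p(a/b) = v_p(a) − v_p(b): v_13(8/325) = 0 − 1 = -1.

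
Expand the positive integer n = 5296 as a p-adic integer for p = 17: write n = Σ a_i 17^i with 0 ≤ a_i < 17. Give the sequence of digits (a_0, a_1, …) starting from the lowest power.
(a_0, a_1, …) = (9, 5, 1, 1)

Repeated division by 17 gives the digits low-to-high: 5296 = 9 + 5·17^1 + 1·17^2 + 1·17^3. Digit sequence: (9, 5, 1, 1).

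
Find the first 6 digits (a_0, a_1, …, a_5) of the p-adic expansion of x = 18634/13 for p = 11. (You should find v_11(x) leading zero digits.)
(a_0, …, a_5) = (0, 0, 0, 7, 2, 4)

v_11(18634/13) = 3, so a_0 = ... = a_2 = 0. Factor out: x = 11^3 · u with u = 14/13 a unit in ℤ_11. Expand u iteratively via a_{v+i} = u_i mod 11, u_{i+1} = (u_i − a_{v+i})/11:
  u_0 = 14/13;  a_3 = 7;  u_1 = (u_0 − 7)/11 = -7/13
  u_1 = -7/13;  a_4 = 2;  u_2 = (u_1 − 2)/11 = -3/13
  u_2 = -3/13;  a_5 = 4;  u_3 = (u_2 − 4)/11 = -5/13
Digits: (0, 0, 0, 7, 2, 4).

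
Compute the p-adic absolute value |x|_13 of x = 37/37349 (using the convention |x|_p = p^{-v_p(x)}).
|37/37349|_13 = 2197

Step 1 — compute v_13(x) by factoring powers of 13 out of the numerator and denominator: v_13(37/37349) = -3. Step 2 — apply |x|_p = p^{-v_p(x)} = 13^{3} = 2197.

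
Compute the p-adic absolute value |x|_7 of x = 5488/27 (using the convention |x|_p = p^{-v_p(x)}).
|5488/27|_7 = 1/343

Step 1 — compute v_7(x) by factoring powers of 7 out of the numerator and denominator: v_7(5488/27) = 3. Step 2 — apply |x|_p = p^{-v_p(x)} = 7^{-3} = 1/343.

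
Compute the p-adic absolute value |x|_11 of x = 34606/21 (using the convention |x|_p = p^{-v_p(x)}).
|34606/21|_11 = 1/1331

Step 1 — compute v_11(x) by factoring powers of 11 out of the numerator and denominator: v_11(34606/21) = 3. Step 2 — apply |x|_p = p^{-v_p(x)} = 11^{-3} = 1/1331.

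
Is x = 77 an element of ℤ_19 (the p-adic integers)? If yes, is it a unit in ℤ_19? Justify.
x ∈ ℤ_19^× (unit); v_19(x) = 0

ℤ_19 = {x ∈ ℚ_19 : v_19(x) ≥ 0} and ℤ_19^× = {x ∈ ℤ_19 : v_19(x) = 0}. Here v_19(77) = v_19(num) − v_19(den) = 0; compare against these criteria.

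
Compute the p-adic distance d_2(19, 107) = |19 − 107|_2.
d_2(19, 107) = 1/8

Step 1 — x − y = 19 − 107 = -88. Step 2 — v_2(-88) = 3 (factor: -88 = −(2^3 · 11); the sign does not affect v_p). Step 3 — |x − y|_2 = 2^{-3} = 1/8.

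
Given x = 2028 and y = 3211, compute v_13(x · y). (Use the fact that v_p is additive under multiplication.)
v_13(6511908) = 4

v_p(x) = 2 (factor: 2028 = 13^2 · 12); v_p(y) = 2 (factor: 3211 = 13^2 · 19). Additivity: v_p(xy) = v_p(x) + v_p(y) = 2 + 2 = 4. (Direct check: xy = 6511908 = 13^4 · (228).)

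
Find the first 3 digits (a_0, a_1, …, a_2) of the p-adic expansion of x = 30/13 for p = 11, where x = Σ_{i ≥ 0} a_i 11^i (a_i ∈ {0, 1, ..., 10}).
(a_0, …, a_2) = (4, 10, 5)

v_11(30/13) = 0 (numerator and denominator both coprime to 11), so x ∈ ℤ_11^×. Compute digits iteratively via a_i = x_i mod 11, x_{i+1} = (x_i − a_i)/11, with x_0 = x:
  x_0 = 30/13;  a_0 = 4;  x_1 = (x_0 − 4)/11 = -2/13
  x_1 = -2/13;  a_1 = 10;  x_2 = (x_1 − 10)/11 = -12/13
  x_2 = -12/13;  a_2 = 5;  x_3 = (x_2 − 5)/11 = -7/13
Digits: (4, 10, 5).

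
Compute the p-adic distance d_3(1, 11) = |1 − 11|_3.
d_3(1, 11) = 1

Step 1 — x − y = 1 − 11 = -10. Step 2 — v_3(-10) = 0 (factor: -10 = −(3^0 · 10); the sign does not affect v_p). Step 3 — |x − y|_3 = 3^{0} = 1.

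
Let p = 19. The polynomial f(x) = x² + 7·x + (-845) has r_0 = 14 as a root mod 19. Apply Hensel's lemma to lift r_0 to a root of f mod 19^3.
r_2 = 6208 (mod 6859)

Hensel: r_{i+1} = r_i − f(r_i)·(f′(r_i))^{-1} mod 19^{i+2}, f′(x) = 2x + 7. Iterate:
  r_0 = 14 (mod 19)
  r_1 = 71 (mod 361)
  r_2 = 6208 (mod 6859)
Final: r = 6208 satisfies f(r) ≡ 0 mod 19^3.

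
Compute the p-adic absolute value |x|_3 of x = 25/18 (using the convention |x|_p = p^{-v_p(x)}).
|25/18|_3 = 9

Step 1 — compute v_3(x) by factoring powers of 3 out of the numerator and denominator: v_3(25/18) = -2. Step 2 — apply |x|_p = p^{-v_p(x)} = 3^{2} = 9.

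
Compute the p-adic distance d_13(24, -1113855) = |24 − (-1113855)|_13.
d_13(24, -1113855) = 1/371293

Step 1 — x − y = 24 − (-1113855) = 1113879. Step 2 — v_13(1113879) = 5 (factor: 1113879 = (13^5 · 3); the sign does not affect v_p). Step 3 — |x − y|_13 = 13^{-5} = 1/371293.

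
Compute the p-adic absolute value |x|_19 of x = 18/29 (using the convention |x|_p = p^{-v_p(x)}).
|18/29|_19 = 1

Step 1 — compute v_19(x) by factoring powers of 19 out of the numerator and denominator: v_19(18/29) = 0. Step 2 — apply |x|_p = p^{-v_p(x)} = 19^{0} = 1.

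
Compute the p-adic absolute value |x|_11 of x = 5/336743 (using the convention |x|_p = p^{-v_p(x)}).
|5/336743|_11 = 14641

Step 1 — compute v_11(x) by factoring powers of 11 out of the numerator and denominator: v_11(5/336743) = -4. Step 2 — apply |x|_p = p^{-v_p(x)} = 11^{4} = 14641.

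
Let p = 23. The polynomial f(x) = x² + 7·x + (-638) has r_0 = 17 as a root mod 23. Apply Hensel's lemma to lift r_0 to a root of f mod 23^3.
r_2 = 12138 (mod 12167)

Hensel: r_{i+1} = r_i − f(r_i)·(f′(r_i))^{-1} mod 23^{i+2}, f′(x) = 2x + 7. Iterate:
  r_0 = 17 (mod 23)
  r_1 = 500 (mod 529)
  r_2 = 12138 (mod 12167)
Final: r = 12138 satisfies f(r) ≡ 0 mod 23^3.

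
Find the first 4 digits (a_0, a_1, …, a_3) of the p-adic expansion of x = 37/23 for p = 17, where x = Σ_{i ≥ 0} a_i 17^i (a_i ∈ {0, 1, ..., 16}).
(a_0, …, a_3) = (9, 4, 16, 2)

v_17(37/23) = 0 (numerator and denominator both coprime to 17), so x ∈ ℤ_17^×. Compute digits iteratively via a_i = x_i mod 17, x_{i+1} = (x_i − a_i)/17, with x_0 = x:
  x_0 = 37/23;  a_0 = 9;  x_1 = (x_0 − 9)/17 = -10/23
  x_1 = -10/23;  a_1 = 4;  x_2 = (x_1 − 4)/17 = -6/23
  x_2 = -6/23;  a_2 = 16;  x_3 = (x_2 − 16)/17 = -22/23
  x_3 = -22/23;  a_3 = 2;  x_4 = (x_3 − 2)/17 = -4/23
Digits: (9, 4, 16, 2).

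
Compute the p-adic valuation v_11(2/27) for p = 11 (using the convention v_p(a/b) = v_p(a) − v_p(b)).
v_11(2/27) = 0

Factor powers of 11 from the numerator and denominator of the reduced fraction: 2 = 11^0 · 2 and 27 = 11^0 · 27. Apply v_p(a/b) = v_p(a) − v_p(b): v_11(2/27) = 0 − 0 = 0.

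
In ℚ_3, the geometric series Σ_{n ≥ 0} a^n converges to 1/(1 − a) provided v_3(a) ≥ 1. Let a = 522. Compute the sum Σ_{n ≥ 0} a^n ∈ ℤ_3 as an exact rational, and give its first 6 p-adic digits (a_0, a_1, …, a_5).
Σ a^n = 1/(1 − a) = -1/521;  first 6 digits = (1, 0, 1, 1, 1, 1)

v_3(a) = 2 ≥ 1, so the series converges in ℤ_3 to 1/(1 − a) = 1/(1 − 522) = -1/521. Expand this rational in ℤ_3: compute digits iteratively via d_i = x_i mod 3, x_{i+1} = (x_i − d_i)/3. The first 6 digits are (1, 0, 1, 1, 1, 1).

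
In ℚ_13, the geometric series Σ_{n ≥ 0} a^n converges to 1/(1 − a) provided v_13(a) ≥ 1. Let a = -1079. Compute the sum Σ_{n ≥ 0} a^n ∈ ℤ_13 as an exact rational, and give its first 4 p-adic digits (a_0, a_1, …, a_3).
Σ a^n = 1/(1 − a) = 1/1080;  first 4 digits = (1, 8, 5, 1)

v_13(a) = 1 ≥ 1, so the series converges in ℤ_13 to 1/(1 − a) = 1/(1 − (-1079)) = 1/1080. Expand this rational in ℤ_13: compute digits iteratively via d_i = x_i mod 13, x_{i+1} = (x_i − d_i)/13. The first 4 digits are (1, 8, 5, 1).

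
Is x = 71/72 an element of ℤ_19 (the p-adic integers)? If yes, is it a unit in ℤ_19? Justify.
x ∈ ℤ_19^× (unit); v_19(x) = 0

ℤ_19 = {x ∈ ℚ_19 : v_19(x) ≥ 0} and ℤ_19^× = {x ∈ ℤ_19 : v_19(x) = 0}. Here v_19(71/72) = v_19(num) − v_19(den) = 0; compare against these criteria.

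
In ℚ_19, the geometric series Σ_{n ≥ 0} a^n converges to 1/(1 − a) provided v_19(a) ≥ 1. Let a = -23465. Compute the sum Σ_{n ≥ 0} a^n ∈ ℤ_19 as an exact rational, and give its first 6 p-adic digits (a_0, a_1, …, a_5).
Σ a^n = 1/(1 − a) = 1/23466;  first 6 digits = (1, 0, 11, 15, 6, 13)

v_19(a) = 2 ≥ 1, so the series converges in ℤ_19 to 1/(1 − a) = 1/(1 − (-23465)) = 1/23466. Expand this rational in ℤ_19: compute digits iteratively via d_i = x_i mod 19, x_{i+1} = (x_i − d_i)/19. The first 6 digits are (1, 0, 11, 15, 6, 13).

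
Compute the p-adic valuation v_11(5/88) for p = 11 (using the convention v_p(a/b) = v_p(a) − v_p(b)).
v_11(5/88) = -1

Factor powers of 11 from the numerator and denominator of the reduced fraction: 5 = 11^0 · 5 and 88 = 11^1 · 8. Apply v_p(a/b) = v_p(a) − v_p(b): v_11(5/88) = 0 − 1 = -1.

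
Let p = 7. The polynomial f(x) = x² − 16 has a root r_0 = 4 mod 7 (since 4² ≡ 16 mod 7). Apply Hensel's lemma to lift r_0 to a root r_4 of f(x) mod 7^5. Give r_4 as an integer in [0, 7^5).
r_4 = 4 (mod 16807)

Hensel's recurrence: r_{i+1} = r_i − f(r_i)·(f′(r_i))^{-1} mod 7^{i+2}, with f′(x) = 2x. Iterate:
  r_0 = 4 (mod 7)
  r_1 = 4 (mod 49)
  r_2 = 4 (mod 343)
  r_3 = 4 (mod 2401)
  r_4 = 4 (mod 16807)
Final: r_4 = 4, and one checks f(r_4) ≡ 0 mod 7^5.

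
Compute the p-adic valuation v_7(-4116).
v_7(-4116) = 3

v_7(n) is the largest exponent k such that 7^k divides n. Factor out: -4116 = -7^3 · 12. (Sign doesn't affect v_p.) So v_7(-4116) = 3.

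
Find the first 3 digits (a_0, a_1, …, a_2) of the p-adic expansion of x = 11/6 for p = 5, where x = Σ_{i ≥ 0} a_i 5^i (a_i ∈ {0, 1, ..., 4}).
(a_0, …, a_2) = (1, 1, 4)

v_5(11/6) = 0 (numerator and denominator both coprime to 5), so x ∈ ℤ_5^×. Compute digits iteratively via a_i = x_i mod 5, x_{i+1} = (x_i − a_i)/5, with x_0 = x:
  x_0 = 11/6;  a_0 = 1;  x_1 = (x_0 − 1)/5 = 1/6
  x_1 = 1/6;  a_1 = 1;  x_2 = (x_1 − 1)/5 = -1/6
  x_2 = -1/6;  a_2 = 4;  x_3 = (x_2 − 4)/5 = -5/6
Digits: (1, 1, 4).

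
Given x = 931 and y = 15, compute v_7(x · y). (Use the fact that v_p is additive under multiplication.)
v_7(13965) = 2

v_p(x) = 2 (factor: 931 = 7^2 · 19); v_p(y) = 0 (factor: 15 = 7^0 · 15). Additivity: v_p(xy) = v_p(x) + v_p(y) = 2 + 0 = 2. (Direct check: xy = 13965 = 7^2 · (285).)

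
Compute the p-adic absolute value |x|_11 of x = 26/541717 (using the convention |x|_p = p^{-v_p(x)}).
|26/541717|_11 = 14641

Step 1 — compute v_11(x) by factoring powers of 11 out of the numerator and denominator: v_11(26/541717) = -4. Step 2 — apply |x|_p = p^{-v_p(x)} = 11^{4} = 14641.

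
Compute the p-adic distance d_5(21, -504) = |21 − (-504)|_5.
d_5(21, -504) = 1/25

Step 1 — x − y = 21 − (-504) = 525. Step 2 — v_5(525) = 2 (factor: 525 = (5^2 · 21); the sign does not affect v_p). Step 3 — |x − y|_5 = 5^{-2} = 1/25.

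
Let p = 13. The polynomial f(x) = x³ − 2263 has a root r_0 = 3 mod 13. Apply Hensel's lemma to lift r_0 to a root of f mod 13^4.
r_3 = 7309 (mod 28561)

Hensel: r_{i+1} = r_i − f(r_i)/f′(r_i) mod 13^{i+2}, where f′(x) = 3x². Iterate:
  r_0 = 3 (mod 13)
  r_1 = 42 (mod 169)
  r_2 = 718 (mod 2197)
  r_3 = 7309 (mod 28561)
Final: r = 7309 with f(r) ≡ 0 mod 13^4.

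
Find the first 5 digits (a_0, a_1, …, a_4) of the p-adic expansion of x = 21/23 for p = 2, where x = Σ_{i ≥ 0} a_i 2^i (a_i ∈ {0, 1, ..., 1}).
(a_0, …, a_4) = (1, 1, 0, 0, 1)

v_2(21/23) = 0 (numerator and denominator both coprime to 2), so x ∈ ℤ_2^×. Compute digits iteratively via a_i = x_i mod 2, x_{i+1} = (x_i − a_i)/2, with x_0 = x:
  x_0 = 21/23;  a_0 = 1;  x_1 = (x_0 − 1)/2 = -1/23
  x_1 = -1/23;  a_1 = 1;  x_2 = (x_1 − 1)/2 = -12/23
  x_2 = -12/23;  a_2 = 0;  x_3 = (x_2 − 0)/2 = -6/23
  x_3 = -6/23;  a_3 = 0;  x_4 = (x_3 − 0)/2 = -3/23
  x_4 = -3/23;  a_4 = 1;  x_5 = (x_4 − 1)/2 = -13/23
Digits: (1, 1, 0, 0, 1).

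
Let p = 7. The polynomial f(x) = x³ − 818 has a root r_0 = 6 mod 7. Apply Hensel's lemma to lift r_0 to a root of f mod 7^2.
r_1 = 27 (mod 49)

Hensel: r_{i+1} = r_i − f(r_i)/f′(r_i) mod 7^{i+2}, where f′(x) = 3x². Iterate:
  r_0 = 6 (mod 7)
  r_1 = 27 (mod 49)
Final: r = 27 with f(r) ≡ 0 mod 7^2.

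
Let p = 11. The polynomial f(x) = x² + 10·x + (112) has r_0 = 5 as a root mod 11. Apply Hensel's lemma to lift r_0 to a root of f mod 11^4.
r_3 = 14316 (mod 14641)

Hensel: r_{i+1} = r_i − f(r_i)·(f′(r_i))^{-1} mod 11^{i+2}, f′(x) = 2x + 10. Iterate:
  r_0 = 5 (mod 11)
  r_1 = 38 (mod 121)
  r_2 = 1006 (mod 1331)
  r_3 = 14316 (mod 14641)
Final: r = 14316 satisfies f(r) ≡ 0 mod 11^4.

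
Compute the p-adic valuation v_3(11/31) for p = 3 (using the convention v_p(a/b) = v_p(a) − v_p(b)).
v_3(11/31) = 0

Factor powers of 3 from the numerator and denominator of the reduced fraction: 11 = 3^0 · 11 and 31 = 3^0 · 31. Apply v_p(a/b) = v_p(a) − v_p(b): v_3(11/31) = 0 − 0 = 0.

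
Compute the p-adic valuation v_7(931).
v_7(931) = 2

v_7(n) is the largest exponent k such that 7^k divides n. Factor out: 931 = 7^2 · 19. (Sign doesn't affect v_p.) So v_7(931) = 2.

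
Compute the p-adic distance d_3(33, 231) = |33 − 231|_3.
d_3(33, 231) = 1/9

Step 1 — x − y = 33 − 231 = -198. Step 2 — v_3(-198) = 2 (factor: -198 = −(3^2 · 22); the sign does not affect v_p). Step 3 — |x − y|_3 = 3^{-2} = 1/9.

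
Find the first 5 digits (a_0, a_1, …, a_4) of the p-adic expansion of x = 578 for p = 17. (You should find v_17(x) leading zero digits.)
(a_0, …, a_4) = (0, 0, 2, 0, 0)

v_17(578) = 2, so a_0 = ... = a_1 = 0. Factor out: x = 17^2 · u with u = 2 a unit in ℤ_17. Expand u iteratively via a_{v+i} = u_i mod 17, u_{i+1} = (u_i − a_{v+i})/17:
  u_0 = 2;  a_2 = 2;  u_1 = (u_0 − 2)/17 = 0
  u_1 = 0;  a_3 = 0;  u_2 = (u_1 − 0)/17 = 0
  u_2 = 0;  a_4 = 0;  u_3 = (u_2 − 0)/17 = 0
Digits: (0, 0, 2, 0, 0).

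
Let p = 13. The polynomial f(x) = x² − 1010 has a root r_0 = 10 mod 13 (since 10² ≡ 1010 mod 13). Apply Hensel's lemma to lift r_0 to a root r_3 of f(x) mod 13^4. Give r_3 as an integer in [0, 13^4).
r_3 = 11294 (mod 28561)

Hensel's recurrence: r_{i+1} = r_i − f(r_i)·(f′(r_i))^{-1} mod 13^{i+2}, with f′(x) = 2x. Iterate:
  r_0 = 10 (mod 13)
  r_1 = 140 (mod 169)
  r_2 = 309 (mod 2197)
  r_3 = 11294 (mod 28561)
Final: r_3 = 11294, and one checks f(r_3) ≡ 0 mod 13^4.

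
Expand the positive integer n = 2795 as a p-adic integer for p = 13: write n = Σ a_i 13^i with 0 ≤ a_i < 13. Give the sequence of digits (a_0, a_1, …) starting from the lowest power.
(a_0, a_1, …) = (0, 7, 3, 1)

Repeated division by 13 gives the digits low-to-high: 2795 = 7·13^1 + 3·13^2 + 1·13^3. Digit sequence: (0, 7, 3, 1).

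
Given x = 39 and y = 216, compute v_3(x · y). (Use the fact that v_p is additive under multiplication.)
v_3(8424) = 4

v_p(x) = 1 (factor: 39 = 3^1 · 13); v_p(y) = 3 (factor: 216 = 3^3 · 8). Additivity: v_p(xy) = v_p(x) + v_p(y) = 1 + 3 = 4. (Direct check: xy = 8424 = 3^4 · (104).)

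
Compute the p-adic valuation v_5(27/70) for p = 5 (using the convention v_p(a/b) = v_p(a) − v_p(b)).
v_5(27/70) = -1

Factor powers of 5 from the numerator and denominator of the reduced fraction: 27 = 5^0 · 27 and 70 = 5^1 · 14. Apply v_p(a/b) = v_p(a) − v_p(b): v_5(27/70) = 0 − 1 = -1.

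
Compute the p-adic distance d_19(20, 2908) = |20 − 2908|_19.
d_19(20, 2908) = 1/361

Step 1 — x − y = 20 − 2908 = -2888. Step 2 — v_19(-2888) = 2 (factor: -2888 = −(19^2 · 8); the sign does not affect v_p). Step 3 — |x − y|_19 = 19^{-2} = 1/361.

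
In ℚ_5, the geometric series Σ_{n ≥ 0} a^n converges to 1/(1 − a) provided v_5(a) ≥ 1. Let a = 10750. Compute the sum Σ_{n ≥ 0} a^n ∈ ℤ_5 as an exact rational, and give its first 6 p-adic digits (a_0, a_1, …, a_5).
Σ a^n = 1/(1 − a) = -1/10749;  first 6 digits = (1, 0, 0, 1, 2, 3)

v_5(a) = 3 ≥ 1, so the series converges in ℤ_5 to 1/(1 − a) = 1/(1 − 10750) = -1/10749. Expand this rational in ℤ_5: compute digits iteratively via d_i = x_i mod 5, x_{i+1} = (x_i − d_i)/5. The first 6 digits are (1, 0, 0, 1, 2, 3).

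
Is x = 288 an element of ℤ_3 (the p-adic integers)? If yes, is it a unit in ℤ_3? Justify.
x ∈ ℤ_3 but not a unit; v_3(x) = 2 > 0

ℤ_3 = {x ∈ ℚ_3 : v_3(x) ≥ 0} and ℤ_3^× = {x ∈ ℤ_3 : v_3(x) = 0}. Here v_3(288) = v_3(num) − v_3(den) = 2; compare against these criteria.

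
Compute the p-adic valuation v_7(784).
v_7(784) = 2

v_7(n) is the largest exponent k such that 7^k divides n. Factor out: 784 = 7^2 · 16. (Sign doesn't affect v_p.) So v_7(784) = 2.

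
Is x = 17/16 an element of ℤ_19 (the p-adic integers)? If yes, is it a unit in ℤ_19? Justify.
x ∈ ℤ_19^× (unit); v_19(x) = 0

ℤ_19 = {x ∈ ℚ_19 : v_19(x) ≥ 0} and ℤ_19^× = {x ∈ ℤ_19 : v_19(x) = 0}. Here v_19(17/16) = v_19(num) − v_19(den) = 0; compare against these criteria.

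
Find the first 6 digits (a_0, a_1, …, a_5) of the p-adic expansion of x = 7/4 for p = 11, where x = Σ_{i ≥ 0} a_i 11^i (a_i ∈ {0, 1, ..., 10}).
(a_0, …, a_5) = (10, 2, 8, 2, 8, 2)

v_11(7/4) = 0 (numerator and denominator both coprime to 11), so x ∈ ℤ_11^×. Compute digits iteratively via a_i = x_i mod 11, x_{i+1} = (x_i − a_i)/11, with x_0 = x:
  x_0 = 7/4;  a_0 = 10;  x_1 = (x_0 − 10)/11 = -3/4
  x_1 = -3/4;  a_1 = 2;  x_2 = (x_1 − 2)/11 = -1/4
  x_2 = -1/4;  a_2 = 8;  x_3 = (x_2 − 8)/11 = -3/4
  x_3 = -3/4;  a_3 = 2;  x_4 = (x_3 − 2)/11 = -1/4
  x_4 = -1/4;  a_4 = 8;  x_5 = (x_4 − 8)/11 = -3/4
  x_5 = -3/4;  a_5 = 2;  x_6 = (x_5 − 2)/11 = -1/4
Digits: (10, 2, 8, 2, 8, 2).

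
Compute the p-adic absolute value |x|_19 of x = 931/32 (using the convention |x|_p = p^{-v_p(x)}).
|931/32|_19 = 1/19

Step 1 — compute v_19(x) by factoring powers of 19 out of the numerator and denominator: v_19(931/32) = 1. Step 2 — apply |x|_p = p^{-v_p(x)} = 19^{-1} = 1/19.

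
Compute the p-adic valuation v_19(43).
v_19(43) = 0

v_19(n) is the largest exponent k such that 19^k divides n. Factor out: 43 = 19^0 · 43. (Sign doesn't affect v_p.) So v_19(43) = 0.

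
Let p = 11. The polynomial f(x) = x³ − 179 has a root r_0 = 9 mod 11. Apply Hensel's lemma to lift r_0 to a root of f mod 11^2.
r_1 = 64 (mod 121)

Hensel: r_{i+1} = r_i − f(r_i)/f′(r_i) mod 11^{i+2}, where f′(x) = 3x². Iterate:
  r_0 = 9 (mod 11)
  r_1 = 64 (mod 121)
Final: r = 64 with f(r) ≡ 0 mod 11^2.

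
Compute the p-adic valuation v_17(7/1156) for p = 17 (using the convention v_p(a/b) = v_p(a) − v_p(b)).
v_17(7/1156) = -2

Factor powers of 17 from the numerator and denominator of the reduced fraction: 7 = 17^0 · 7 and 1156 = 17^2 · 4. Apply v_p(a/b) = v_p(a) − v_p(b): v_17(7/1156) = 0 − 2 = -2.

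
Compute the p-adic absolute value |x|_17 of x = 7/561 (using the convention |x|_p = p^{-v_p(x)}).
|7/561|_17 = 17

Step 1 — compute v_17(x) by factoring powers of 17 out of the numerator and denominator: v_17(7/561) = -1. Step 2 — apply |x|_p = p^{-v_p(x)} = 17^{1} = 17.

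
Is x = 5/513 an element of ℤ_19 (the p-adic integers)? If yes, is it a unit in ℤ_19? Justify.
x ∉ ℤ_19 (v_19(x) = -1 < 0)

ℤ_19 = {x ∈ ℚ_19 : v_19(x) ≥ 0} and ℤ_19^× = {x ∈ ℤ_19 : v_19(x) = 0}. Here v_19(5/513) = v_19(num) − v_19(den) = -1; compare against these criteria.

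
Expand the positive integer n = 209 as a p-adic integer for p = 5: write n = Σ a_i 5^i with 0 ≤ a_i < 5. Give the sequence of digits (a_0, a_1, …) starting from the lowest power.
(a_0, a_1, …) = (4, 1, 3, 1)

Repeated division by 5 gives the digits low-to-high: 209 = 4 + 1·5^1 + 3·5^2 + 1·5^3. Digit sequence: (4, 1, 3, 1).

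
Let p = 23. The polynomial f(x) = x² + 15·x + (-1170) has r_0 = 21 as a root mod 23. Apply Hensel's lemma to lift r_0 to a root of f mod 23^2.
r_1 = 251 (mod 529)

Hensel: r_{i+1} = r_i − f(r_i)·(f′(r_i))^{-1} mod 23^{i+2}, f′(x) = 2x + 15. Iterate:
  r_0 = 21 (mod 23)
  r_1 = 251 (mod 529)
Final: r = 251 satisfies f(r) ≡ 0 mod 23^2.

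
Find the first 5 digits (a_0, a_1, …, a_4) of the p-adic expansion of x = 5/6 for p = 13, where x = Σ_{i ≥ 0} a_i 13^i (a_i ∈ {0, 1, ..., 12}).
(a_0, …, a_4) = (3, 2, 2, 2, 2)

v_13(5/6) = 0 (numerator and denominator both coprime to 13), so x ∈ ℤ_13^×. Compute digits iteratively via a_i = x_i mod 13, x_{i+1} = (x_i − a_i)/13, with x_0 = x:
  x_0 = 5/6;  a_0 = 3;  x_1 = (x_0 − 3)/13 = -1/6
  x_1 = -1/6;  a_1 = 2;  x_2 = (x_1 − 2)/13 = -1/6
  x_2 = -1/6;  a_2 = 2;  x_3 = (x_2 − 2)/13 = -1/6
  x_3 = -1/6;  a_3 = 2;  x_4 = (x_3 − 2)/13 = -1/6
  x_4 = -1/6;  a_4 = 2;  x_5 = (x_4 − 2)/13 = -1/6
Digits: (3, 2, 2, 2, 2).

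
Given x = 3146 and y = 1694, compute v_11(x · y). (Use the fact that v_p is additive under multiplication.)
v_11(5329324) = 4

v_p(x) = 2 (factor: 3146 = 11^2 · 26); v_p(y) = 2 (factor: 1694 = 11^2 · 14). Additivity: v_p(xy) = v_p(x) + v_p(y) = 2 + 2 = 4. (Direct check: xy = 5329324 = 11^4 · (364).)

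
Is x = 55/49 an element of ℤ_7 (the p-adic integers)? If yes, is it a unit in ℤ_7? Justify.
x ∉ ℤ_7 (v_7(x) = -2 < 0)

ℤ_7 = {x ∈ ℚ_7 : v_7(x) ≥ 0} and ℤ_7^× = {x ∈ ℤ_7 : v_7(x) = 0}. Here v_7(55/49) = v_7(num) − v_7(den) = -2; compare against these criteria.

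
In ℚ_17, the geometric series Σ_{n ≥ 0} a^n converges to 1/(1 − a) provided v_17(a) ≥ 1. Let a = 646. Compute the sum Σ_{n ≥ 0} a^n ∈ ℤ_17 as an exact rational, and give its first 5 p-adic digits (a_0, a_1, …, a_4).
Σ a^n = 1/(1 − a) = -1/645;  first 5 digits = (1, 4, 1, 13, 3)

v_17(a) = 1 ≥ 1, so the series converges in ℤ_17 to 1/(1 − a) = 1/(1 − 646) = -1/645. Expand this rational in ℤ_17: compute digits iteratively via d_i = x_i mod 17, x_{i+1} = (x_i − d_i)/17. The first 5 digits are (1, 4, 1, 13, 3).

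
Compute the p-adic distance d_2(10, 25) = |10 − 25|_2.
d_2(10, 25) = 1

Step 1 — x − y = 10 − 25 = -15. Step 2 — v_2(-15) = 0 (factor: -15 = −(2^0 · 15); the sign does not affect v_p). Step 3 — |x − y|_2 = 2^{0} = 1.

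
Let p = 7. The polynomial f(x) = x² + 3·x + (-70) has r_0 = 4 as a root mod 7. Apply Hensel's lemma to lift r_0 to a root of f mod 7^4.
r_3 = 2391 (mod 2401)

Hensel: r_{i+1} = r_i − f(r_i)·(f′(r_i))^{-1} mod 7^{i+2}, f′(x) = 2x + 3. Iterate:
  r_0 = 4 (mod 7)
  r_1 = 39 (mod 49)
  r_2 = 333 (mod 343)
  r_3 = 2391 (mod 2401)
Final: r = 2391 satisfies f(r) ≡ 0 mod 7^4.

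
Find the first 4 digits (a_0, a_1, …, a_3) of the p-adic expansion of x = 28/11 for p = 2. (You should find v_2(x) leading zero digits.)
(a_0, …, a_3) = (0, 0, 1, 0)

v_2(28/11) = 2, so a_0 = ... = a_1 = 0. Factor out: x = 2^2 · u with u = 7/11 a unit in ℤ_2. Expand u iteratively via a_{v+i} = u_i mod 2, u_{i+1} = (u_i − a_{v+i})/2:
  u_0 = 7/11;  a_2 = 1;  u_1 = (u_0 − 1)/2 = -2/11
  u_1 = -2/11;  a_3 = 0;  u_2 = (u_1 − 0)/2 = -1/11
Digits: (0, 0, 1, 0).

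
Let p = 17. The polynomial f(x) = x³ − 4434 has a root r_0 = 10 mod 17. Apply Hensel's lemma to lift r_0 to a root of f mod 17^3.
r_2 = 979 (mod 4913)

Hensel: r_{i+1} = r_i − f(r_i)/f′(r_i) mod 17^{i+2}, where f′(x) = 3x². Iterate:
  r_0 = 10 (mod 17)
  r_1 = 112 (mod 289)
  r_2 = 979 (mod 4913)
Final: r = 979 with f(r) ≡ 0 mod 17^3.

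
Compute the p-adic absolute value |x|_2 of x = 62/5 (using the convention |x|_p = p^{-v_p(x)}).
|62/5|_2 = 1/2

Step 1 — compute v_2(x) by factoring powers of 2 out of the numerator and denominator: v_2(62/5) = 1. Step 2 — apply |x|_p = p^{-v_p(x)} = 2^{-1} = 1/2.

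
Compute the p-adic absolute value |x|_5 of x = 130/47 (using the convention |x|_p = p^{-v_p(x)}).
|130/47|_5 = 1/5

Step 1 — compute v_5(x) by factoring powers of 5 out of the numerator and denominator: v_5(130/47) = 1. Step 2 — apply |x|_p = p^{-v_p(x)} = 5^{-1} = 1/5.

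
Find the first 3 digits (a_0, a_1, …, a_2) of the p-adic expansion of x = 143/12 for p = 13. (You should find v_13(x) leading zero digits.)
(a_0, …, a_2) = (0, 2, 1)

v_13(143/12) = 1, so a_0 = ... = a_0 = 0. Factor out: x = 13^1 · u with u = 11/12 a unit in ℤ_13. Expand u iteratively via a_{v+i} = u_i mod 13, u_{i+1} = (u_i − a_{v+i})/13:
  u_0 = 11/12;  a_1 = 2;  u_1 = (u_0 − 2)/13 = -1/12
  u_1 = -1/12;  a_2 = 1;  u_2 = (u_1 − 1)/13 = -1/12
Digits: (0, 2, 1).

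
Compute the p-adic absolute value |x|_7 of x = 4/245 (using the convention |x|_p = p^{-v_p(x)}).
|4/245|_7 = 49

Step 1 — compute v_7(x) by factoring powers of 7 out of the numerator and denominator: v_7(4/245) = -2. Step 2 — apply |x|_p = p^{-v_p(x)} = 7^{2} = 49.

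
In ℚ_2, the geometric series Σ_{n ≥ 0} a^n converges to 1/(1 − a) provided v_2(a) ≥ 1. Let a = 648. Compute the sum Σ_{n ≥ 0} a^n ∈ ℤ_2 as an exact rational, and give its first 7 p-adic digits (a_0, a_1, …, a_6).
Σ a^n = 1/(1 − a) = -1/647;  first 7 digits = (1, 0, 0, 1, 0, 0, 1)

v_2(a) = 3 ≥ 1, so the series converges in ℤ_2 to 1/(1 − a) = 1/(1 − 648) = -1/647. Expand this rational in ℤ_2: compute digits iteratively via d_i = x_i mod 2, x_{i+1} = (x_i − d_i)/2. The first 7 digits are (1, 0, 0, 1, 0, 0, 1).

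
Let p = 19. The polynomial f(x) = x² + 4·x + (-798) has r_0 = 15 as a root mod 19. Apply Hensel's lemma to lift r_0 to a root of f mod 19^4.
r_3 = 114775 (mod 130321)

Hensel: r_{i+1} = r_i − f(r_i)·(f′(r_i))^{-1} mod 19^{i+2}, f′(x) = 2x + 4. Iterate:
  r_0 = 15 (mod 19)
  r_1 = 338 (mod 361)
  r_2 = 5031 (mod 6859)
  r_3 = 114775 (mod 130321)
Final: r = 114775 satisfies f(r) ≡ 0 mod 19^4.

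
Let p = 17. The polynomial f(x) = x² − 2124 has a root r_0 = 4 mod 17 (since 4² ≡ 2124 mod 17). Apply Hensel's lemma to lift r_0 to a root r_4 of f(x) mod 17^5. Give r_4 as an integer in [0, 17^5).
r_4 = 487955 (mod 1419857)

Hensel's recurrence: r_{i+1} = r_i − f(r_i)·(f′(r_i))^{-1} mod 17^{i+2}, with f′(x) = 2x. Iterate:
  r_0 = 4 (mod 17)
  r_1 = 123 (mod 289)
  r_2 = 1568 (mod 4913)
  r_3 = 70350 (mod 83521)
  r_4 = 487955 (mod 1419857)
Final: r_4 = 487955, and one checks f(r_4) ≡ 0 mod 17^5.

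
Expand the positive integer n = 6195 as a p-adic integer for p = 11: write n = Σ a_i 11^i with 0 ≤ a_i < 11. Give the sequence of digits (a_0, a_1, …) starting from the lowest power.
(a_0, a_1, …) = (2, 2, 7, 4)

Repeated division by 11 gives the digits low-to-high: 6195 = 2 + 2·11^1 + 7·11^2 + 4·11^3. Digit sequence: (2, 2, 7, 4).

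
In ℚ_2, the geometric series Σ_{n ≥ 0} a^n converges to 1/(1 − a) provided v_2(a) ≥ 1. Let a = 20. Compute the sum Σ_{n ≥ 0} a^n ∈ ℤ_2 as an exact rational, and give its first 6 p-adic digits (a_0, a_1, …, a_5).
Σ a^n = 1/(1 − a) = -1/19;  first 6 digits = (1, 0, 1, 0, 0, 1)

v_2(a) = 2 ≥ 1, so the series converges in ℤ_2 to 1/(1 − a) = 1/(1 − 20) = -1/19. Expand this rational in ℤ_2: compute digits iteratively via d_i = x_i mod 2, x_{i+1} = (x_i − d_i)/2. The first 6 digits are (1, 0, 1, 0, 0, 1).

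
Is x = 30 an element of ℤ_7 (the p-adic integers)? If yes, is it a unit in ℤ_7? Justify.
x ∈ ℤ_7^× (unit); v_7(x) = 0

ℤ_7 = {x ∈ ℚ_7 : v_7(x) ≥ 0} and ℤ_7^× = {x ∈ ℤ_7 : v_7(x) = 0}. Here v_7(30) = v_7(num) − v_7(den) = 0; compare against these criteria.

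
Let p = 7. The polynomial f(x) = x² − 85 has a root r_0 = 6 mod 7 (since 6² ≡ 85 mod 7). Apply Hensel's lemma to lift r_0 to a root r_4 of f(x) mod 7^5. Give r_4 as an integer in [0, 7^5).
r_4 = 9414 (mod 16807)

Hensel's recurrence: r_{i+1} = r_i − f(r_i)·(f′(r_i))^{-1} mod 7^{i+2}, with f′(x) = 2x. Iterate:
  r_0 = 6 (mod 7)
  r_1 = 6 (mod 49)
  r_2 = 153 (mod 343)
  r_3 = 2211 (mod 2401)
  r_4 = 9414 (mod 16807)
Final: r_4 = 9414, and one checks f(r_4) ≡ 0 mod 7^5.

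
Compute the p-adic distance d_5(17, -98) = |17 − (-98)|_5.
d_5(17, -98) = 1/5

Step 1 — x − y = 17 − (-98) = 115. Step 2 — v_5(115) = 1 (factor: 115 = (5^1 · 23); the sign does not affect v_p). Step 3 — |x − y|_5 = 5^{-1} = 1/5.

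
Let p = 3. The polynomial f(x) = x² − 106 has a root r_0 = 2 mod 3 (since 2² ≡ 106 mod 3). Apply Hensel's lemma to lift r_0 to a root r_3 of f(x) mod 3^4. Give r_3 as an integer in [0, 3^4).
r_3 = 5 (mod 81)

Hensel's recurrence: r_{i+1} = r_i − f(r_i)·(f′(r_i))^{-1} mod 3^{i+2}, with f′(x) = 2x. Iterate:
  r_0 = 2 (mod 3)
  r_1 = 5 (mod 9)
  r_2 = 5 (mod 27)
  r_3 = 5 (mod 81)
Final: r_3 = 5, and one checks f(r_3) ≡ 0 mod 3^4.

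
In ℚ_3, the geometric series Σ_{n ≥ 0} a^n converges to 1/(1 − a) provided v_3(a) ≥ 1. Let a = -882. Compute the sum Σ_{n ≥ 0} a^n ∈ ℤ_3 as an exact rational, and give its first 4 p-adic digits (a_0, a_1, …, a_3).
Σ a^n = 1/(1 − a) = 1/883;  first 4 digits = (1, 0, 1, 0)

v_3(a) = 2 ≥ 1, so the series converges in ℤ_3 to 1/(1 − a) = 1/(1 − (-882)) = 1/883. Expand this rational in ℤ_3: compute digits iteratively via d_i = x_i mod 3, x_{i+1} = (x_i − d_i)/3. The first 4 digits are (1, 0, 1, 0).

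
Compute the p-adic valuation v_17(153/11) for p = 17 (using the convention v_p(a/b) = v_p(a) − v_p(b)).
v_17(153/11) = 1

Factor powers of 17 from the numerator and denominator of the reduced fraction: 153 = 17^1 · 9 and 11 = 17^0 · 11. Apply v_p(a/b) = v_p(a) − v_p(b): v_17(153/11) = 1 − 0 = 1.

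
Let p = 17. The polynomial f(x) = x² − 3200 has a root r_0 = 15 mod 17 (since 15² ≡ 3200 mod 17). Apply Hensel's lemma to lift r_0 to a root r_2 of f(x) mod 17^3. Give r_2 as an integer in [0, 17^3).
r_2 = 355 (mod 4913)

Hensel's recurrence: r_{i+1} = r_i − f(r_i)·(f′(r_i))^{-1} mod 17^{i+2}, with f′(x) = 2x. Iterate:
  r_0 = 15 (mod 17)
  r_1 = 66 (mod 289)
  r_2 = 355 (mod 4913)
Final: r_2 = 355, and one checks f(r_2) ≡ 0 mod 17^3.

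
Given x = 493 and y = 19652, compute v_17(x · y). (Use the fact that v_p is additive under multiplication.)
v_17(9688436) = 4

v_p(x) = 1 (factor: 493 = 17^1 · 29); v_p(y) = 3 (factor: 19652 = 17^3 · 4). Additivity: v_p(xy) = v_p(x) + v_p(y) = 1 + 3 = 4. (Direct check: xy = 9688436 = 17^4 · (116).)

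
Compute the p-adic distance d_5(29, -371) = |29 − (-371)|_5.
d_5(29, -371) = 1/25

Step 1 — x − y = 29 − (-371) = 400. Step 2 — v_5(400) = 2 (factor: 400 = (5^2 · 16); the sign does not affect v_p). Step 3 — |x − y|_5 = 5^{-2} = 1/25.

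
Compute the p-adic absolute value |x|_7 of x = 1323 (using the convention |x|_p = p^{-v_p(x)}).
|1323|_7 = 1/49

Step 1 — compute v_7(x) by factoring powers of 7 out of the numerator and denominator: v_7(1323) = 2. Step 2 — apply |x|_p = p^{-v_p(x)} = 7^{-2} = 1/49.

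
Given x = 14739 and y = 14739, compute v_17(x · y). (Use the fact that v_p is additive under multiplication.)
v_17(217238121) = 6

v_p(x) = 3 (factor: 14739 = 17^3 · 3); v_p(y) = 3 (factor: 14739 = 17^3 · 3). Additivity: v_p(xy) = v_p(x) + v_p(y) = 3 + 3 = 6. (Direct check: xy = 217238121 = 17^6 · (9).)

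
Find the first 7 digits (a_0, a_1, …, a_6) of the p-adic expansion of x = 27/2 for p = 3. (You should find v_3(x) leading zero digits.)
(a_0, …, a_6) = (0, 0, 0, 2, 1, 1, 1)

v_3(27/2) = 3, so a_0 = ... = a_2 = 0. Factor out: x = 3^3 · u with u = 1/2 a unit in ℤ_3. Expand u iteratively via a_{v+i} = u_i mod 3, u_{i+1} = (u_i − a_{v+i})/3:
  u_0 = 1/2;  a_3 = 2;  u_1 = (u_0 − 2)/3 = -1/2
  u_1 = -1/2;  a_4 = 1;  u_2 = (u_1 − 1)/3 = -1/2
  u_2 = -1/2;  a_5 = 1;  u_3 = (u_2 − 1)/3 = -1/2
  u_3 = -1/2;  a_6 = 1;  u_4 = (u_3 − 1)/3 = -1/2
Digits: (0, 0, 0, 2, 1, 1, 1).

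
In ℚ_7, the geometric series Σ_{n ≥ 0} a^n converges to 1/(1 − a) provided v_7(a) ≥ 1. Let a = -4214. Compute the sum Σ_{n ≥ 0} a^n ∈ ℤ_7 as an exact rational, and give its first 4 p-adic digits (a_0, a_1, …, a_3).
Σ a^n = 1/(1 − a) = 1/4215;  first 4 digits = (1, 0, 5, 1)

v_7(a) = 2 ≥ 1, so the series converges in ℤ_7 to 1/(1 − a) = 1/(1 − (-4214)) = 1/4215. Expand this rational in ℤ_7: compute digits iteratively via d_i = x_i mod 7, x_{i+1} = (x_i − d_i)/7. The first 4 digits are (1, 0, 5, 1).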